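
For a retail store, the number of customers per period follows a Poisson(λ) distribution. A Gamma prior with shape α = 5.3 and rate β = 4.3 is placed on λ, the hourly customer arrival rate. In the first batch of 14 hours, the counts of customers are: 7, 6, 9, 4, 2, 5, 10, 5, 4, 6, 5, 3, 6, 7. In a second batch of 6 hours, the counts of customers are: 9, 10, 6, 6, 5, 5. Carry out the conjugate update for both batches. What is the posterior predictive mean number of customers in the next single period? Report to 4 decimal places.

5.1564

With a Gamma(shape α, rate β) prior, the Poisson likelihood is conjugate: the posterior is Gamma(α + ΣXᵢ, β + n).
Batch 1: sum of counts S = 79 over n = 14 hours.
After batch 1: Gamma(α+S, β+n) = Gamma(5.3+79, 4.3+14) = Gamma(84.3, 18.3).
Batch 2: sum of counts S = 41 over n = 6 hours.
After batch 2: Gamma(α+S, β+n) = Gamma(84.3+41, 18.3+6) = Gamma(125.3, 24.3).
The predictive distribution for one future period is NegBinom with mean α/β = 5.1564.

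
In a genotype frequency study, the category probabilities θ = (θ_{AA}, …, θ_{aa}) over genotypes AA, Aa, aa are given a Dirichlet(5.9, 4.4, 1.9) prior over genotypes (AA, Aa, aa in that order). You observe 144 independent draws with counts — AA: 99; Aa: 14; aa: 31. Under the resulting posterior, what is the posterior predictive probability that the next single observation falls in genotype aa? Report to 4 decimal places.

The Dirichlet prior is conjugate to the Multinomial likelihood: each posterior αⱼ = prior αⱼ + observed count nⱼ.
Posterior concentration: (104.9, 18.4, 32.9), total = 156.2.
P(next = aa | data) = α_{aa}/Σα = 0.2106.

0.2106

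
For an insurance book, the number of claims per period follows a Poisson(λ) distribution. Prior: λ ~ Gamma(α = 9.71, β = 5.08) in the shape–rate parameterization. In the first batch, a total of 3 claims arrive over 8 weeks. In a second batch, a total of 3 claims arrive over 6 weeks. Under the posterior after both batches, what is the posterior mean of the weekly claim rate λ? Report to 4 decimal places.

With a Gamma(shape α, rate β) prior, the Poisson likelihood is conjugate: the posterior is Gamma(α + ΣXᵢ, β + n).
After batch 1: Gamma(α+S, β+n) = Gamma(9.71+3, 5.08+8) = Gamma(12.71, 13.08).
After batch 2: Gamma(α+S, β+n) = Gamma(12.71+3, 13.08+6) = Gamma(15.71, 19.08).
Posterior mean = α/β = 15.71/19.08 = 0.8234.

0.8234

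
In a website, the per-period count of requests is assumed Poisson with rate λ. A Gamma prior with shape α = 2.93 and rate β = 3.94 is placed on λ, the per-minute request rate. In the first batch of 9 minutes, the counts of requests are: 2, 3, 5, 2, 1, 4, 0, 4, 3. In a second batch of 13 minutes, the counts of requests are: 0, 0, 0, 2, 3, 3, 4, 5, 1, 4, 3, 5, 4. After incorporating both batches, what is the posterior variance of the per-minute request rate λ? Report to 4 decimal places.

0.0906

With a Gamma(shape α, rate β) prior, the Poisson likelihood is conjugate: the posterior is Gamma(α + ΣXᵢ, β + n).
Batch 1: sum of counts S = 24 over n = 9 minutes.
After batch 1: Gamma(α+S, β+n) = Gamma(2.93+24, 3.94+9) = Gamma(26.93, 12.94).
Batch 2: sum of counts S = 34 over n = 13 minutes.
After batch 2: Gamma(α+S, β+n) = Gamma(26.93+34, 12.94+13) = Gamma(60.93, 25.94).
Var = α/β² = 60.93/25.94² = 0.0906.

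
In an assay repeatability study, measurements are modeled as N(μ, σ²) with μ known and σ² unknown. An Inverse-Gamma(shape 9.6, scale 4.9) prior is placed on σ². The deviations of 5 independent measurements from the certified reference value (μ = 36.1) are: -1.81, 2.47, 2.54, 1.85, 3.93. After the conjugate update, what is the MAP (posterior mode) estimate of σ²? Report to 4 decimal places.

With known mean μ and an Inverse-Gamma(α, β) prior on σ², the Normal likelihood is conjugate: posterior is Inv-Gamma(α + n/2, β + Σ(xᵢ−μ)²/2).
Σ(xᵢ−μ)² = (-1.81)² + (2.47)² + (2.54)² + (1.85)² + (3.93)² = 34.6960.
Posterior: Inv-Gamma(9.6 + 5/2, 4.9 + 34.6960/2) = Inv-Gamma(12.10, 22.24800).
Mode = β/(α+1) = 22.24800/13.10 = 1.6983.

1.6983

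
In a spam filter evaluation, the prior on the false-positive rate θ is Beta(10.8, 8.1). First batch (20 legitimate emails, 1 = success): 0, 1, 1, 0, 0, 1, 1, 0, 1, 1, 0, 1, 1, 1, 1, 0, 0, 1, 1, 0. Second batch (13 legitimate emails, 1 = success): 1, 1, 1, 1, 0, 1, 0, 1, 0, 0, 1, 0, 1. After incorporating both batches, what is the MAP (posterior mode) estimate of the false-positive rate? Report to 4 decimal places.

0.5972

The Beta prior is conjugate to a Binomial/Bernoulli likelihood; the update adds successes to α and failures to β.
After batch 1: Beta(10.8+12, 8.1+8) = Beta(22.8, 16.1).
After batch 2: Beta(22.8+8, 16.1+5) = Beta(30.8, 21.1).
Mode of Beta(a,b) for a,b>1 is (a−1)/(a+b−2) = 29.8/49.9 = 0.5972.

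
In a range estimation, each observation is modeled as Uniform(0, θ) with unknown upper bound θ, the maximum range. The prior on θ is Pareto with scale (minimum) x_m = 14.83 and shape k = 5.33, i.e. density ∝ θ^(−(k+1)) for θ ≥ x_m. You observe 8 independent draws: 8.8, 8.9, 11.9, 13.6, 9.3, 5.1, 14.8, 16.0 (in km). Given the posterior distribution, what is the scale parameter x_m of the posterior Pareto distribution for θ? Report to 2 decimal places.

16.00

A Pareto(scale x_m, shape k) prior on the upper bound θ of Uniform(0, θ) is conjugate: posterior is Pareto(max(x_m, max xᵢ), k + n).
Sample maximum = 16.0; prior scale x_m = 14.83 → posterior scale = max = 16.00.
Posterior shape = 5.33 + 8 = 13.33.
Posterior scale x_m = 16.00.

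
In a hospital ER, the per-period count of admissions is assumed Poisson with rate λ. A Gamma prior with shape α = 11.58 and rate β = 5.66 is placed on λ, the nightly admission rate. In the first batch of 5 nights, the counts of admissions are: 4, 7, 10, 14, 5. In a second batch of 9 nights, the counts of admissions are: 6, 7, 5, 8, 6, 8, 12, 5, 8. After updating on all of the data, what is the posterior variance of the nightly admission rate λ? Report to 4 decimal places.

0.3016

With a Gamma(shape α, rate β) prior, the Poisson likelihood is conjugate: the posterior is Gamma(α + ΣXᵢ, β + n).
Batch 1: sum of counts S = 40 over n = 5 nights.
After batch 1: Gamma(α+S, β+n) = Gamma(11.58+40, 5.66+5) = Gamma(51.58, 10.66).
Batch 2: sum of counts S = 65 over n = 9 nights.
After batch 2: Gamma(α+S, β+n) = Gamma(51.58+65, 10.66+9) = Gamma(116.58, 19.66).
Var = α/β² = 116.58/19.66² = 0.3016.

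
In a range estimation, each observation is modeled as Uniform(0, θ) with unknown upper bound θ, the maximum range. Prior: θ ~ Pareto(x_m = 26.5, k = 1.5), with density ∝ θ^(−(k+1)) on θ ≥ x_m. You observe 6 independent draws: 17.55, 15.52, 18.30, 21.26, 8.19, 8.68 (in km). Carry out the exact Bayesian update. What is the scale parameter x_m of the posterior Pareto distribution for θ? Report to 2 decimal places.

26.50

A Pareto(scale x_m, shape k) prior on the upper bound θ of Uniform(0, θ) is conjugate: posterior is Pareto(max(x_m, max xᵢ), k + n).
Sample maximum = 21.26; prior scale x_m = 26.5 → posterior scale = max = 26.50.
Posterior shape = 1.5 + 6 = 7.5.
Posterior scale x_m = 26.50.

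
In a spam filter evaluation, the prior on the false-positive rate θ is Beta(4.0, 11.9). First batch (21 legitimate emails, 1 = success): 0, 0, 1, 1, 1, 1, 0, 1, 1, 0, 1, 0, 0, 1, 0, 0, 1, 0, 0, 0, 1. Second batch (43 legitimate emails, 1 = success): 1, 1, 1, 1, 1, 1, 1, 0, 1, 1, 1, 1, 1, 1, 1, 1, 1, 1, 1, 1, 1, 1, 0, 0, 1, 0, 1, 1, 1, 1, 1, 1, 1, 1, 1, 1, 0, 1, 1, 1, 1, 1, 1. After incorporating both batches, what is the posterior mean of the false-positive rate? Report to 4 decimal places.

0.6508

The Beta prior is conjugate to a Binomial/Bernoulli likelihood; the update adds successes to α and failures to β.
After batch 1: Beta(4.0+10, 11.9+11) = Beta(14.0, 22.9).
After batch 2: Beta(14.0+38, 22.9+5) = Beta(52.0, 27.9).
Posterior mean = α/(α+β) = 52.0/79.9 = 0.6508.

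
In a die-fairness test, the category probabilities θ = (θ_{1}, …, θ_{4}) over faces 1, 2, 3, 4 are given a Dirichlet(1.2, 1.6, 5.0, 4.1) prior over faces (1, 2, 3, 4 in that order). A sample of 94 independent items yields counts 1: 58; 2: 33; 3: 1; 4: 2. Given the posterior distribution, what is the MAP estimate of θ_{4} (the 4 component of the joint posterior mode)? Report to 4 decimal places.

0.0500

The Dirichlet prior is conjugate to the Multinomial likelihood: each posterior αⱼ = prior αⱼ + observed count nⱼ.
Posterior concentration: (59.2, 34.6, 6.0, 6.1), total = 105.9.
Joint mode component: (α_{4}−1)/(Σα−K) = 5.1/101.9 = 0.0500.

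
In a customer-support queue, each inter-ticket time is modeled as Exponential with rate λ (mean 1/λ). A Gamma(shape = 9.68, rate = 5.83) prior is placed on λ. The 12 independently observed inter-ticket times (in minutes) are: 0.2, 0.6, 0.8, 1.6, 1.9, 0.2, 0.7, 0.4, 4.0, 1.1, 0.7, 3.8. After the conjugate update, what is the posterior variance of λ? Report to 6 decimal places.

0.045494

With a Gamma(shape α, rate β) prior on the exponential rate λ, the posterior after n observations with total T = Σxᵢ is Gamma(α+n, β+T).
Sum of observations T = 16.0 minutes; n = 12.
Posterior: Gamma(9.68+12, 5.83+16.0) = Gamma(21.68, 21.83).
Var = α/β² = 0.045494.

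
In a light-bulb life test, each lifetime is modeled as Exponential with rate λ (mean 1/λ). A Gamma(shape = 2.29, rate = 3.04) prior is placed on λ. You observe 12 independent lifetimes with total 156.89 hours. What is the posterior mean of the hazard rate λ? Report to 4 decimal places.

With a Gamma(shape α, rate β) prior on the exponential rate λ, the posterior after n observations with total T = Σxᵢ is Gamma(α+n, β+T).
Posterior: Gamma(2.29+12, 3.04+156.89) = Gamma(14.29, 159.93).
Posterior mean of λ = α/β = 14.29/159.93 = 0.0894.

0.0894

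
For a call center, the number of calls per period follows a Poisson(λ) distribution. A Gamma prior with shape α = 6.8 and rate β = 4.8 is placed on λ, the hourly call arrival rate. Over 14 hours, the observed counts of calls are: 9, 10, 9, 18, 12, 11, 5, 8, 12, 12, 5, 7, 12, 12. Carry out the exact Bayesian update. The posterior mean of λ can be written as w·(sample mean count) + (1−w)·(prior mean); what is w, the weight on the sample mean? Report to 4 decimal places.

0.7447

With a Gamma(shape α, rate β) prior, the Poisson likelihood is conjugate: the posterior is Gamma(α + ΣXᵢ, β + n).
Posterior mean = (α₀+S)/(β₀+n) = [n/(β₀+n)]·(S/n) + [β₀/(β₀+n)]·(α₀/β₀), so only n and β₀ enter the weight.
Weight on data w = n/(β₀+n) = 14/(4.8+14) = 14/18.8 = 0.7447.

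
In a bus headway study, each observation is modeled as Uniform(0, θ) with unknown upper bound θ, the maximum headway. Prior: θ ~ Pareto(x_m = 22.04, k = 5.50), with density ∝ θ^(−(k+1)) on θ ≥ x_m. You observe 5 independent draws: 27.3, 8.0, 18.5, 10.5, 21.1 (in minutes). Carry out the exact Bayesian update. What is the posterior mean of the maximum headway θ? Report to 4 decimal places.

30.1737

A Pareto(scale x_m, shape k) prior on the upper bound θ of Uniform(0, θ) is conjugate: posterior is Pareto(max(x_m, max xᵢ), k + n).
Sample maximum = 27.3; prior scale x_m = 22.04 → posterior scale = max = 27.30.
Posterior shape = 5.50 + 5 = 10.50.
E[θ|data] = k·x_m/(k−1) = 10.50·27.30/9.50 = 30.1737.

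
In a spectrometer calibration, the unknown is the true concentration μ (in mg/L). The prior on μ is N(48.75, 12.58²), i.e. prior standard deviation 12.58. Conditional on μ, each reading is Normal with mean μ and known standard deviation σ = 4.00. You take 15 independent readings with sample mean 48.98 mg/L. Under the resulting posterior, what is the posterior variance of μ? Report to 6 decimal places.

1.059525

For Normal data with known variance σ², a Normal(μ₀, σ₀²) prior on μ is conjugate. Posterior precision = 1/σ₀² + n/σ²; posterior mean is the precision-weighted average of μ₀ and x̄.
σ₀² = 12.58² = 158.2564, σ² = 4.00² = 16; σ² + n·σ₀² = 16 + 15·158.2564 = 2389.846.
Posterior precision = 1/σ₀² + n/σ² = 1/158.2564 + 15/16 = (σ² + n·σ₀²)/(σ₀²σ²) = 2389.846/(158.2564·16); posterior variance σₙ² = σ₀²σ²/(σ² + n·σ₀²) = 158.2564·16/2389.846 = 1.059525.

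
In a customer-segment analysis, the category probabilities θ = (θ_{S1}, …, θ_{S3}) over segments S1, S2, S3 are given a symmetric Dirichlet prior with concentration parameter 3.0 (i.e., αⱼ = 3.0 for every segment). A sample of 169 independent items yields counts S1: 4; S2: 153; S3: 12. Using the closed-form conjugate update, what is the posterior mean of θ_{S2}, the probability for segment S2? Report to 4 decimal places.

0.8764

The Dirichlet prior is conjugate to the Multinomial likelihood: each posterior αⱼ = prior αⱼ + observed count nⱼ.
Posterior concentration: (7.0, 156.0, 15.0), total = 178.0.
E[θ_{S2}|data] = α_{S2}/Σα = 156.0/178.0 = 0.8764.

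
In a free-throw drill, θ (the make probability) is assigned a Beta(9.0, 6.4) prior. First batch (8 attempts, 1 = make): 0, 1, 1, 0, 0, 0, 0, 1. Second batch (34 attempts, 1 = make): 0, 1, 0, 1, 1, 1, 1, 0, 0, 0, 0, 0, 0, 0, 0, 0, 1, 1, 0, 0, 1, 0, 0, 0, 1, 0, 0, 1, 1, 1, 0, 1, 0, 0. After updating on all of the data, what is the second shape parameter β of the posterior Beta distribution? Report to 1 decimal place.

32.4

The Beta prior is conjugate to a Binomial/Bernoulli likelihood; the update adds successes to α and failures to β.
After batch 1: Beta(9.0+3, 6.4+5) = Beta(12.0, 11.4).
After batch 2: Beta(12.0+13, 11.4+21) = Beta(25.0, 32.4).
Posterior β = 32.4.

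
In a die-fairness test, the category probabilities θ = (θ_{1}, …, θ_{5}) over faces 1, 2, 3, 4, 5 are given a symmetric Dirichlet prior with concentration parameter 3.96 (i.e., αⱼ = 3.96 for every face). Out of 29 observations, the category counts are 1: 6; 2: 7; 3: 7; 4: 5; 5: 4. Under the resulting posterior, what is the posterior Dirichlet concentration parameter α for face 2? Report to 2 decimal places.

The Dirichlet prior is conjugate to the Multinomial likelihood: each posterior αⱼ = prior αⱼ + observed count nⱼ.
Posterior concentration: (9.96, 10.96, 10.96, 8.96, 7.96), total = 48.80.
α_{2} = 3.96 + 7 = 10.96.

10.96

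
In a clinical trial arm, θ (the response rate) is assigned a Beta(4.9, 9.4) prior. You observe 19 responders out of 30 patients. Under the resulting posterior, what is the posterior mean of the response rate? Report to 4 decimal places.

0.5395

The Beta prior is conjugate to a Binomial/Bernoulli likelihood; the update adds successes to α and failures to β.
Posterior: Beta(α+k, β+n−k) = Beta(4.9+19, 9.4+11) = Beta(23.9, 20.4).
Posterior mean = α/(α+β) = 23.9/44.3 = 0.5395.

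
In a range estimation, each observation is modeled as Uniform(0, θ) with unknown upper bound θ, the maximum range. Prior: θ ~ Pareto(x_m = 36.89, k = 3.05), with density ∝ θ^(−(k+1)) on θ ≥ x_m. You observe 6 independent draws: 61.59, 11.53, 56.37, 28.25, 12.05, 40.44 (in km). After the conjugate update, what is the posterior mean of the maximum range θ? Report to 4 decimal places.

69.2409

A Pareto(scale x_m, shape k) prior on the upper bound θ of Uniform(0, θ) is conjugate: posterior is Pareto(max(x_m, max xᵢ), k + n).
Sample maximum = 61.59; prior scale x_m = 36.89 → posterior scale = max = 61.59.
Posterior shape = 3.05 + 6 = 9.05.
E[θ|data] = k·x_m/(k−1) = 9.05·61.59/8.05 = 69.2409.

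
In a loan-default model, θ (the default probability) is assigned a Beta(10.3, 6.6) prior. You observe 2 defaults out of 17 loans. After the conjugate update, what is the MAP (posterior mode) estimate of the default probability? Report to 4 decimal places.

0.3542

The Beta prior is conjugate to a Binomial/Bernoulli likelihood; the update adds successes to α and failures to β.
Posterior: Beta(α+k, β+n−k) = Beta(10.3+2, 6.6+15) = Beta(12.3, 21.6).
Mode of Beta(a,b) for a,b>1 is (a−1)/(a+b−2) = 11.3/31.9 = 0.3542.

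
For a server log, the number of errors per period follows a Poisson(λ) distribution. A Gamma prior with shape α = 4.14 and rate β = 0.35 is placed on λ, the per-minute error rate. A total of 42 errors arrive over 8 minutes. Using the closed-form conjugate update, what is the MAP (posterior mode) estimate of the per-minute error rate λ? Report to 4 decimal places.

With a Gamma(shape α, rate β) prior, the Poisson likelihood is conjugate: the posterior is Gamma(α + ΣXᵢ, β + n).
Posterior: Gamma(α+S, β+n) = Gamma(4.14+42, 0.35+8) = Gamma(46.14, 8.35).
Mode of Gamma(α,β) for α≥1 is (α−1)/β = 45.14/8.35 = 5.4060.

5.4060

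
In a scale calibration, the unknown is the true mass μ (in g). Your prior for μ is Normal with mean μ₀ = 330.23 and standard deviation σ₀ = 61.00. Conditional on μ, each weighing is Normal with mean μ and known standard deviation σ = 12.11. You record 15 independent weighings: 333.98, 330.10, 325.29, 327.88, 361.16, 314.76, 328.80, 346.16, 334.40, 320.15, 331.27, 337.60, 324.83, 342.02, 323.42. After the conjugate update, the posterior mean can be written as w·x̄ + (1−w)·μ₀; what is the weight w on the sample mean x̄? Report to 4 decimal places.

0.9974

For Normal data with known variance σ², a Normal(μ₀, σ₀²) prior on μ is conjugate. Posterior precision = 1/σ₀² + n/σ²; posterior mean is the precision-weighted average of μ₀ and x̄.
σ₀² = 61.00² = 3721, σ² = 12.11² = 146.6521. Prior precision 1/σ₀² = 1/3721; data precision n/σ² = 15/146.6521.
w = (n/σ²)/(1/σ₀² + n/σ²) = n·σ₀²/(σ² + n·σ₀²) = 15·3721/(146.6521 + 15·3721) = 55815/55961.6521 = 0.9974.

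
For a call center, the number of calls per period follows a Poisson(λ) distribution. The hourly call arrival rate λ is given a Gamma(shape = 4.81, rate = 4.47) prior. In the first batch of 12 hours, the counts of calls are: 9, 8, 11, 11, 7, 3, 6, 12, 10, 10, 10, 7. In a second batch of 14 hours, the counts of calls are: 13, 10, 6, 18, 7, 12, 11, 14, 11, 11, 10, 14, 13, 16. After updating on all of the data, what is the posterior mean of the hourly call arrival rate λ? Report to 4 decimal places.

9.0190

With a Gamma(shape α, rate β) prior, the Poisson likelihood is conjugate: the posterior is Gamma(α + ΣXᵢ, β + n).
Batch 1: sum of counts S = 104 over n = 12 hours.
After batch 1: Gamma(α+S, β+n) = Gamma(4.81+104, 4.47+12) = Gamma(108.81, 16.47).
Batch 2: sum of counts S = 166 over n = 14 hours.
After batch 2: Gamma(α+S, β+n) = Gamma(108.81+166, 16.47+14) = Gamma(274.81, 30.47).
Posterior mean = α/β = 274.81/30.47 = 9.0190.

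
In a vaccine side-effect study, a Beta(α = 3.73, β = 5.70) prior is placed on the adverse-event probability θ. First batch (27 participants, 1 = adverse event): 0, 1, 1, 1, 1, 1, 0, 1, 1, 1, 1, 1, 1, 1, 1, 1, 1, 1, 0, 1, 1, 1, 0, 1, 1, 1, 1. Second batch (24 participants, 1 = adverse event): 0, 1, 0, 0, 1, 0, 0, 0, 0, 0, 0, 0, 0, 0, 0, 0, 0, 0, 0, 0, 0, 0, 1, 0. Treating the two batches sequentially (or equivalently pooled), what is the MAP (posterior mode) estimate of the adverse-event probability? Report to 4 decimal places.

The Beta prior is conjugate to a Binomial/Bernoulli likelihood; the update adds successes to α and failures to β.
After batch 1: Beta(3.73+23, 5.70+4) = Beta(26.73, 9.70).
After batch 2: Beta(26.73+3, 9.70+21) = Beta(29.73, 30.70).
Mode of Beta(a,b) for a,b>1 is (a−1)/(a+b−2) = 28.73/58.43 = 0.4917.

0.4917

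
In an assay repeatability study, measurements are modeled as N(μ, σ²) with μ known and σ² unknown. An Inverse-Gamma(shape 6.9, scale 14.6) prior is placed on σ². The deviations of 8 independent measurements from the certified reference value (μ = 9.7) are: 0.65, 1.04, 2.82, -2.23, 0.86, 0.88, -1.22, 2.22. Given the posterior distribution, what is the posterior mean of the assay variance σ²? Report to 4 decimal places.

2.6041

With known mean μ and an Inverse-Gamma(α, β) prior on σ², the Normal likelihood is conjugate: posterior is Inv-Gamma(α + n/2, β + Σ(xᵢ−μ)²/2).
Σ(xᵢ−μ)² = (0.65)² + (1.04)² + (2.82)² + (-2.23)² + (0.86)² + (0.88)² + (-1.22)² + (2.22)² = 22.3602.
Posterior: Inv-Gamma(6.9 + 8/2, 14.6 + 22.3602/2) = Inv-Gamma(10.90, 25.78010).
E[σ²|data] = β/(α−1) = 25.78010/9.90 = 2.6041.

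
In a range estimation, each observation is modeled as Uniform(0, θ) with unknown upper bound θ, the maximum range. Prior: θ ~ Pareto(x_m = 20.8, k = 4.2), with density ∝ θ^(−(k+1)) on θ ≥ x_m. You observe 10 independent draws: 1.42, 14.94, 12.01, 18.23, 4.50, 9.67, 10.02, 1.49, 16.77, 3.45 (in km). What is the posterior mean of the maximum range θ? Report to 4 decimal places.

22.3758

A Pareto(scale x_m, shape k) prior on the upper bound θ of Uniform(0, θ) is conjugate: posterior is Pareto(max(x_m, max xᵢ), k + n).
Sample maximum = 18.23; prior scale x_m = 20.8 → posterior scale = max = 20.80.
Posterior shape = 4.2 + 10 = 14.2.
E[θ|data] = k·x_m/(k−1) = 14.2·20.80/13.2 = 22.3758.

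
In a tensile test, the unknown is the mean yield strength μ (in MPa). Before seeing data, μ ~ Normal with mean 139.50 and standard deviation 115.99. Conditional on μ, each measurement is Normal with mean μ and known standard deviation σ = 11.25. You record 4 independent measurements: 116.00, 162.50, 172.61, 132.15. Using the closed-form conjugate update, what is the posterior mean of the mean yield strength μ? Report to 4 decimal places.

For Normal data with known variance σ², a Normal(μ₀, σ₀²) prior on μ is conjugate. Posterior precision = 1/σ₀² + n/σ²; posterior mean is the precision-weighted average of μ₀ and x̄.
Σxᵢ = 116.00 + 162.50 + 172.61 + 132.15 = 583.26, so n·x̄ = 583.26.
σ₀² = 115.99² = 13453.6801, σ² = 11.25² = 126.5625; σ² + n·σ₀² = 126.5625 + 4·13453.6801 = 53941.2829.
Posterior mean = (μ₀/σ₀² + n·x̄/σ²)/(1/σ₀² + n/σ²) = (σ²·μ₀ + σ₀²·n·x̄)/(σ² + n·σ₀²) = (126.5625·139.50 + 13453.6801·583.26)/53941.2829 = 7864648.923876/53941.2829 = 145.8002.

145.8002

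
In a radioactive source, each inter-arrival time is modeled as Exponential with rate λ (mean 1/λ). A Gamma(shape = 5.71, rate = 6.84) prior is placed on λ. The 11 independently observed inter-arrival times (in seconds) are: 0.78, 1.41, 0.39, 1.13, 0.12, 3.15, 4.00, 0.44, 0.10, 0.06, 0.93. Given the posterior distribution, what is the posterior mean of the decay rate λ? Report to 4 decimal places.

With a Gamma(shape α, rate β) prior on the exponential rate λ, the posterior after n observations with total T = Σxᵢ is Gamma(α+n, β+T).
Sum of observations T = 12.51 seconds; n = 11.
Posterior: Gamma(5.71+11, 6.84+12.51) = Gamma(16.71, 19.35).
Posterior mean of λ = α/β = 16.71/19.35 = 0.8636.

0.8636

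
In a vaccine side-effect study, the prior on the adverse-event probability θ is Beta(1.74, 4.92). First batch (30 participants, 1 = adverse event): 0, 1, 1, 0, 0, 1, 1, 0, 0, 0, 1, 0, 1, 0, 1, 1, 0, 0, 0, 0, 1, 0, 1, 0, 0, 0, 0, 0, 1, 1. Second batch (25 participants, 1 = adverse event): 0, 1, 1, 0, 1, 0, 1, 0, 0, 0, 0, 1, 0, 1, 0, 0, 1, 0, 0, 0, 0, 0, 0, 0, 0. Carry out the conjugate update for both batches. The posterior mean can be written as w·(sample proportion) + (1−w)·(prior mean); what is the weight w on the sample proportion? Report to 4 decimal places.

0.8920

The Beta prior is conjugate to a Binomial/Bernoulli likelihood; the update adds successes to α and failures to β.
Total number of participants: n = 30 + 25 = 55.
Posterior mean = (α₀+k)/(α₀+β₀+n) = [n/(α₀+β₀+n)]·(k/n) + [(α₀+β₀)/(α₀+β₀+n)]·α₀/(α₀+β₀), so only n and the prior enter the weight.
The weight on the data is w = n/(α₀+β₀+n) = 55/(1.74+4.92+55) = 55/61.66 = 0.8920.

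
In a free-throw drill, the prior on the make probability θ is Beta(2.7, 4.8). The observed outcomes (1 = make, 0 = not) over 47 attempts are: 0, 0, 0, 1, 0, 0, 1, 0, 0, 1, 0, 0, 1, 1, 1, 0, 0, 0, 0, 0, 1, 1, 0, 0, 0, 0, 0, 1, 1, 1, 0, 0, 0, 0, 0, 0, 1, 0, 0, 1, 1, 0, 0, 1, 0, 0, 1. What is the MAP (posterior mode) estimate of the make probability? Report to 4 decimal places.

0.3371

The Beta prior is conjugate to a Binomial/Bernoulli likelihood; the update adds successes to α and failures to β.
Posterior: Beta(α+k, β+n−k) = Beta(2.7+16, 4.8+31) = Beta(18.7, 35.8).
Mode of Beta(a,b) for a,b>1 is (a−1)/(a+b−2) = 17.7/52.5 = 0.3371.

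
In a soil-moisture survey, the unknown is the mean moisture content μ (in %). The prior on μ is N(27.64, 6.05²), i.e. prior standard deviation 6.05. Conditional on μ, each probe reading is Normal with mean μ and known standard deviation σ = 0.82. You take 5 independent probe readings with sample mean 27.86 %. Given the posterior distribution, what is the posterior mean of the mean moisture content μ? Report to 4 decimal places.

For Normal data with known variance σ², a Normal(μ₀, σ₀²) prior on μ is conjugate. Posterior precision = 1/σ₀² + n/σ²; posterior mean is the precision-weighted average of μ₀ and x̄.
n·x̄ = 5·27.86 = 139.3.
σ₀² = 6.05² = 36.6025, σ² = 0.82² = 0.6724; σ² + n·σ₀² = 0.6724 + 5·36.6025 = 183.6849.
Posterior mean = (μ₀/σ₀² + n·x̄/σ²)/(1/σ₀² + n/σ²) = (σ²·μ₀ + σ₀²·n·x̄)/(σ² + n·σ₀²) = (0.6724·27.64 + 36.6025·139.3)/183.6849 = 5117.313386/183.6849 = 27.8592.

27.8592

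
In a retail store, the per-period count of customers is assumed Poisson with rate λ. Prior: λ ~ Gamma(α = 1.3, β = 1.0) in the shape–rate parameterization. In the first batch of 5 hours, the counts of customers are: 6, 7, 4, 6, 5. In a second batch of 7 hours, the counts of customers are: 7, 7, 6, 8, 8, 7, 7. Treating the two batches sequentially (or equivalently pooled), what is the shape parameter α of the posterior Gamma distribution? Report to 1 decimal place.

79.3

With a Gamma(shape α, rate β) prior, the Poisson likelihood is conjugate: the posterior is Gamma(α + ΣXᵢ, β + n).
Batch 1: sum of counts S = 28 over n = 5 hours.
After batch 1: Gamma(α+S, β+n) = Gamma(1.3+28, 1.0+5) = Gamma(29.3, 6.0).
Batch 2: sum of counts S = 50 over n = 7 hours.
After batch 2: Gamma(α+S, β+n) = Gamma(29.3+50, 6.0+7) = Gamma(79.3, 13.0).
Posterior α = 79.3.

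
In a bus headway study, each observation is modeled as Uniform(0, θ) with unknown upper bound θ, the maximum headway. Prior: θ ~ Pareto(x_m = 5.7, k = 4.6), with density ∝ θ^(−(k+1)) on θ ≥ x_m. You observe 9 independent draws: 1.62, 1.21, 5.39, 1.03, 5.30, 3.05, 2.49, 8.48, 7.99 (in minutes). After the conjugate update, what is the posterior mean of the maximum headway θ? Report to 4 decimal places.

A Pareto(scale x_m, shape k) prior on the upper bound θ of Uniform(0, θ) is conjugate: posterior is Pareto(max(x_m, max xᵢ), k + n).
Sample maximum = 8.48; prior scale x_m = 5.7 → posterior scale = max = 8.48.
Posterior shape = 4.6 + 9 = 13.6.
E[θ|data] = k·x_m/(k−1) = 13.6·8.48/12.6 = 9.1530.

9.1530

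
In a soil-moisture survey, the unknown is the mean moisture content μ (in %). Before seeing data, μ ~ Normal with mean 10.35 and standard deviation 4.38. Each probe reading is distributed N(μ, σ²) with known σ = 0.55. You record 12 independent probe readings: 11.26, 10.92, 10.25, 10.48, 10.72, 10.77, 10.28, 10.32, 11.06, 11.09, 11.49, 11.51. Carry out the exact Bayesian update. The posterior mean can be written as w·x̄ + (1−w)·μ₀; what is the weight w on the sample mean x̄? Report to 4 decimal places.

0.9987

For Normal data with known variance σ², a Normal(μ₀, σ₀²) prior on μ is conjugate. Posterior precision = 1/σ₀² + n/σ²; posterior mean is the precision-weighted average of μ₀ and x̄.
σ₀² = 4.38² = 19.1844, σ² = 0.55² = 0.3025. Prior precision 1/σ₀² = 1/19.1844; data precision n/σ² = 12/0.3025.
w = (n/σ²)/(1/σ₀² + n/σ²) = n·σ₀²/(σ² + n·σ₀²) = 12·19.1844/(0.3025 + 12·19.1844) = 230.2128/230.5153 = 0.9987.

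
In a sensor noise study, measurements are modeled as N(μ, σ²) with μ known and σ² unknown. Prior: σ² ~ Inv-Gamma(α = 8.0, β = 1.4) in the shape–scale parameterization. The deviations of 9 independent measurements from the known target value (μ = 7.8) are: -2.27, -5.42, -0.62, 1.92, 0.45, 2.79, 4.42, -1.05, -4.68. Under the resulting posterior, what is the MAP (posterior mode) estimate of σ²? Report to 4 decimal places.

3.4047

With known mean μ and an Inverse-Gamma(α, β) prior on σ², the Normal likelihood is conjugate: posterior is Inv-Gamma(α + n/2, β + Σ(xᵢ−μ)²/2).
Σ(xᵢ−μ)² = (-2.27)² + (-5.42)² + (-0.62)² + (1.92)² + (0.45)² + (2.79)² + (4.42)² + (-1.05)² + (-4.68)² = 89.1280.
Posterior: Inv-Gamma(8.0 + 9/2, 1.4 + 89.1280/2) = Inv-Gamma(12.50, 45.96400).
Mode = β/(α+1) = 45.96400/13.50 = 3.4047.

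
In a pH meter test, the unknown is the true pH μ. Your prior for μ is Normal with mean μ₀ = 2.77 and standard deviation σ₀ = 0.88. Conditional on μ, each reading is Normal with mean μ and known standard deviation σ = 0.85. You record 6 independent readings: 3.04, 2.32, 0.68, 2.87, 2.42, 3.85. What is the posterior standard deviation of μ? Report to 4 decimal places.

For Normal data with known variance σ², a Normal(μ₀, σ₀²) prior on μ is conjugate. Posterior precision = 1/σ₀² + n/σ²; posterior mean is the precision-weighted average of μ₀ and x̄.
σ₀² = 0.88² = 0.7744, σ² = 0.85² = 0.7225; σ² + n·σ₀² = 0.7225 + 6·0.7744 = 5.3689.
Posterior precision = 1/σ₀² + n/σ² = 1/0.7744 + 6/0.7225 = (σ² + n·σ₀²)/(σ₀²σ²) = 5.3689/(0.7744·0.7225); posterior variance σₙ² = σ₀²σ²/(σ² + n·σ₀²) = 0.7744·0.7225/5.3689 = 0.104212.
Posterior SD = √σₙ² = √(0.7744·0.7225/5.3689) = 0.3228.

0.3228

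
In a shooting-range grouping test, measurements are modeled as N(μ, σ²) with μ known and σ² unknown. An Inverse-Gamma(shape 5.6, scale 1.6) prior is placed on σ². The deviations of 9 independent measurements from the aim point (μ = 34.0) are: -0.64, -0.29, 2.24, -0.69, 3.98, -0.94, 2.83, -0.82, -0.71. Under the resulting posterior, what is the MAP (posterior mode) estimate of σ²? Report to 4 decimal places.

1.5809

With known mean μ and an Inverse-Gamma(α, β) prior on σ², the Normal likelihood is conjugate: posterior is Inv-Gamma(α + n/2, β + Σ(xᵢ−μ)²/2).
Σ(xᵢ−μ)² = (-0.64)² + (-0.29)² + (2.24)² + (-0.69)² + (3.98)² + (-0.94)² + (2.83)² + (-0.82)² + (-0.71)² = 31.8968.
Posterior: Inv-Gamma(5.6 + 9/2, 1.6 + 31.8968/2) = Inv-Gamma(10.10, 17.54840).
Mode = β/(α+1) = 17.54840/11.10 = 1.5809.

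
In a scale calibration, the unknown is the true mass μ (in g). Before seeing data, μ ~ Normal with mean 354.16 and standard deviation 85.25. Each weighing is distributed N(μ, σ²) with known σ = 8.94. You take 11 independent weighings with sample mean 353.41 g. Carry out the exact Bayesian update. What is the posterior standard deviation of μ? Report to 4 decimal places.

2.6942

For Normal data with known variance σ², a Normal(μ₀, σ₀²) prior on μ is conjugate. Posterior precision = 1/σ₀² + n/σ²; posterior mean is the precision-weighted average of μ₀ and x̄.
σ₀² = 85.25² = 7267.5625, σ² = 8.94² = 79.9236; σ² + n·σ₀² = 79.9236 + 11·7267.5625 = 80023.1111.
Posterior precision = 1/σ₀² + n/σ² = 1/7267.5625 + 11/79.9236 = (σ² + n·σ₀²)/(σ₀²σ²) = 80023.1111/(7267.5625·79.9236); posterior variance σₙ² = σ₀²σ²/(σ² + n·σ₀²) = 7267.5625·79.9236/80023.1111 = 7.258525.
Posterior SD = √σₙ² = √(7267.5625·79.9236/80023.1111) = 2.6942.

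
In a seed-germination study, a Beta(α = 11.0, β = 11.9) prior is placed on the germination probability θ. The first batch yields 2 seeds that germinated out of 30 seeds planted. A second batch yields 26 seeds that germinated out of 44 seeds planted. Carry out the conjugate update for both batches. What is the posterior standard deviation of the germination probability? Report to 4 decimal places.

The Beta prior is conjugate to a Binomial/Bernoulli likelihood; the update adds successes to α and failures to β.
After batch 1: Beta(11.0+2, 11.9+28) = Beta(13.0, 39.9).
After batch 2: Beta(13.0+26, 39.9+18) = Beta(39.0, 57.9).
Var = αβ/((α+β)²(α+β+1)) = 39.0·57.9/(96.9²·97.9) = 0.00245648; SD = √0.00245648 = 0.0496.

0.0496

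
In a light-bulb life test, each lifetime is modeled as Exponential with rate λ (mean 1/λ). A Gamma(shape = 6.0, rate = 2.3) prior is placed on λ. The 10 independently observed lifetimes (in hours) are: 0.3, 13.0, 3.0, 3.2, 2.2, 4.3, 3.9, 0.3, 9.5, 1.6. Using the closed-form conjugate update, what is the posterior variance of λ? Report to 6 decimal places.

With a Gamma(shape α, rate β) prior on the exponential rate λ, the posterior after n observations with total T = Σxᵢ is Gamma(α+n, β+T).
Sum of observations T = 41.3 hours; n = 10.
Posterior: Gamma(6.0+10, 2.3+41.3) = Gamma(16.0, 43.6).
Var = α/β² = 0.008417.

0.008417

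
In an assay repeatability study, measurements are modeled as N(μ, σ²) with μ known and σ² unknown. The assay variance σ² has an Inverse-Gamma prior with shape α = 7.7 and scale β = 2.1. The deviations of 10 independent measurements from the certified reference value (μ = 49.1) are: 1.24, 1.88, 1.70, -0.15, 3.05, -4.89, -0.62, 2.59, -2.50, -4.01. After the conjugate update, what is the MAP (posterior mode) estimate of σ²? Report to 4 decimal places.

2.7307

With known mean μ and an Inverse-Gamma(α, β) prior on σ², the Normal likelihood is conjugate: posterior is Inv-Gamma(α + n/2, β + Σ(xᵢ−μ)²/2).
Σ(xᵢ−μ)² = (1.24)² + (1.88)² + (1.70)² + (-0.15)² + (3.05)² + (-4.89)² + (-0.62)² + (2.59)² + (-2.50)² + (-4.01)² = 70.6217.
Posterior: Inv-Gamma(7.7 + 10/2, 2.1 + 70.6217/2) = Inv-Gamma(12.70, 37.41085).
Mode = β/(α+1) = 37.41085/13.70 = 2.7307.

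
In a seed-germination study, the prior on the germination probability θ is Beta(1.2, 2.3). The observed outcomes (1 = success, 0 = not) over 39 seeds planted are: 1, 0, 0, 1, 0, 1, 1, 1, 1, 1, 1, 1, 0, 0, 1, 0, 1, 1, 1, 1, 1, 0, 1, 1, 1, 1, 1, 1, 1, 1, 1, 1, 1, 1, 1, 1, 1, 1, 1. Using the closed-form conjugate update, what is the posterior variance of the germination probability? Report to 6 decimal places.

The Beta prior is conjugate to a Binomial/Bernoulli likelihood; the update adds successes to α and failures to β.
Posterior: Beta(α+k, β+n−k) = Beta(1.2+32, 2.3+7) = Beta(33.2, 9.3).
Var = αβ/((α+β)²(α+β+1)) = 33.2·9.3/(42.5²·43.5) = 0.003930.

0.003930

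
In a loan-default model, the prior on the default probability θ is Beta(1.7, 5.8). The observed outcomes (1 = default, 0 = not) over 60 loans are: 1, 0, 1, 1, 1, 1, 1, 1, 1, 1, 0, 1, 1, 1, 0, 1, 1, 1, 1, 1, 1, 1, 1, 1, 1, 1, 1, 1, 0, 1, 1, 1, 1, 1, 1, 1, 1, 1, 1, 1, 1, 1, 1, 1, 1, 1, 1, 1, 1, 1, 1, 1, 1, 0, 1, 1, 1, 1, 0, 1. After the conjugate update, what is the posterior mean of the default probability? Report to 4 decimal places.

The Beta prior is conjugate to a Binomial/Bernoulli likelihood; the update adds successes to α and failures to β.
Posterior: Beta(α+k, β+n−k) = Beta(1.7+54, 5.8+6) = Beta(55.7, 11.8).
Posterior mean = α/(α+β) = 55.7/67.5 = 0.8252.

0.8252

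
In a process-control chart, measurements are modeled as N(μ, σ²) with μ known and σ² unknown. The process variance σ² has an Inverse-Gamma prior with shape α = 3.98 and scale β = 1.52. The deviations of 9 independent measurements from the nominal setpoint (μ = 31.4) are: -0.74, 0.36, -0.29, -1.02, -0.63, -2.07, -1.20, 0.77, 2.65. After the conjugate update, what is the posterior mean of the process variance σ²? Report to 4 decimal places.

With known mean μ and an Inverse-Gamma(α, β) prior on σ², the Normal likelihood is conjugate: posterior is Inv-Gamma(α + n/2, β + Σ(xᵢ−μ)²/2).
Σ(xᵢ−μ)² = (-0.74)² + (0.36)² + (-0.29)² + (-1.02)² + (-0.63)² + (-2.07)² + (-1.20)² + (0.77)² + (2.65)² = 15.5389.
Posterior: Inv-Gamma(3.98 + 9/2, 1.52 + 15.5389/2) = Inv-Gamma(8.48, 9.28945).
E[σ²|data] = β/(α−1) = 9.28945/7.48 = 1.2419.

1.2419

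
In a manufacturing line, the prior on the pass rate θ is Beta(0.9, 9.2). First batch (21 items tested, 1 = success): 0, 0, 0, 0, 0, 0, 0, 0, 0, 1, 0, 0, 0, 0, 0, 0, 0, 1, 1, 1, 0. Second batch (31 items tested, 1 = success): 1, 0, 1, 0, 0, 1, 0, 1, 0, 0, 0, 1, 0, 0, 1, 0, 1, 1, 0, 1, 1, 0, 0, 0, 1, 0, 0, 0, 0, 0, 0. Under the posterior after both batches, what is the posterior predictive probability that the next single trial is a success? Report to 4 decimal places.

The Beta prior is conjugate to a Binomial/Bernoulli likelihood; the update adds successes to α and failures to β.
After batch 1: Beta(0.9+4, 9.2+17) = Beta(4.9, 26.2).
After batch 2: Beta(4.9+11, 26.2+20) = Beta(15.9, 46.2).
For a single future Bernoulli trial, P(success | data) = α/(α+β) = 0.2560.

0.2560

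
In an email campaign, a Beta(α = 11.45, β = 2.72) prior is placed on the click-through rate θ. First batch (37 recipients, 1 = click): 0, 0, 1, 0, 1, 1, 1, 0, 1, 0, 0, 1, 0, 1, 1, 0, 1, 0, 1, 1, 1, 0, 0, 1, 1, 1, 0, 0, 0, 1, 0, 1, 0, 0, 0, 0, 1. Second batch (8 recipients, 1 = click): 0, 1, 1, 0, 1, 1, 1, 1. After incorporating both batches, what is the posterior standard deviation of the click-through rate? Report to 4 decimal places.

The Beta prior is conjugate to a Binomial/Bernoulli likelihood; the update adds successes to α and failures to β.
After batch 1: Beta(11.45+18, 2.72+19) = Beta(29.45, 21.72).
After batch 2: Beta(29.45+6, 21.72+2) = Beta(35.45, 23.72).
Var = αβ/((α+β)²(α+β+1)) = 35.45·23.72/(59.17²·60.17) = 0.00399161; SD = √0.00399161 = 0.0632.

0.0632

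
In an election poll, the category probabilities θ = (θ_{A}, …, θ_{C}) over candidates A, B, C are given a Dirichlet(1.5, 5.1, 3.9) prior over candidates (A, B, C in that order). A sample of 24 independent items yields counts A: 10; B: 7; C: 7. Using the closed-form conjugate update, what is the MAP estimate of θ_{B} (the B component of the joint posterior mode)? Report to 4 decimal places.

0.3524

The Dirichlet prior is conjugate to the Multinomial likelihood: each posterior αⱼ = prior αⱼ + observed count nⱼ.
Posterior concentration: (11.5, 12.1, 10.9), total = 34.5.
Joint mode component: (α_{B}−1)/(Σα−K) = 11.1/31.5 = 0.3524.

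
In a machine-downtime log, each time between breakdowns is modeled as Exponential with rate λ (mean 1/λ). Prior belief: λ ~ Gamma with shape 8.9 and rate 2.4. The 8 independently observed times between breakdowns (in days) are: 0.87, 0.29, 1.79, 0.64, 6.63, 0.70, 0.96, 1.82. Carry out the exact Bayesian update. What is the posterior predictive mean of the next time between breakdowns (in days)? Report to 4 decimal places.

With a Gamma(shape α, rate β) prior on the exponential rate λ, the posterior after n observations with total T = Σxᵢ is Gamma(α+n, β+T).
Sum of observations T = 13.70 days; n = 8.
Posterior: Gamma(8.9+8, 2.4+13.70) = Gamma(16.9, 16.10).
The predictive distribution for the next observation is Lomax; its mean is β/(α−1) = 16.10/15.9 = 1.0126.

1.0126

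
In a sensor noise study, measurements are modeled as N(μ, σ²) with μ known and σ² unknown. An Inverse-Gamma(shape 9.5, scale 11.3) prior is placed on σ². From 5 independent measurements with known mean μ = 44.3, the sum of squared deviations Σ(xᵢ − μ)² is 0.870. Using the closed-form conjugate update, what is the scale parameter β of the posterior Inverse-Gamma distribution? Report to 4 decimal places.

With known mean μ and an Inverse-Gamma(α, β) prior on σ², the Normal likelihood is conjugate: posterior is Inv-Gamma(α + n/2, β + Σ(xᵢ−μ)²/2).
Posterior: Inv-Gamma(9.5 + 5/2, 11.3 + 0.870/2) = Inv-Gamma(12.00, 11.7350).
Posterior β = 11.7350.

11.7350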